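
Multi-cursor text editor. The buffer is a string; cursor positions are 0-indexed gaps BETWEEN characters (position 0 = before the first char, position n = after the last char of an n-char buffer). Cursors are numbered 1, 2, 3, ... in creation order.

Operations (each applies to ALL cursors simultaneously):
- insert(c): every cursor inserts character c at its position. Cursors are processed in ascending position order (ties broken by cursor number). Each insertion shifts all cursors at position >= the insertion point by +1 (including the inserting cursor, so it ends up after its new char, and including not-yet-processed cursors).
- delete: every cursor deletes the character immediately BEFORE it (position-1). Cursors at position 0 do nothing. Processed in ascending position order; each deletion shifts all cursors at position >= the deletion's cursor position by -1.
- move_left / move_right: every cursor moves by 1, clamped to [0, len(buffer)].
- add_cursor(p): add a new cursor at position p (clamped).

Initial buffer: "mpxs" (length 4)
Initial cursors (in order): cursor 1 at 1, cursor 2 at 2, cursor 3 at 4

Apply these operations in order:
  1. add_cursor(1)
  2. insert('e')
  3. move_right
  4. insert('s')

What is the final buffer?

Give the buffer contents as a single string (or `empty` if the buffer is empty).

Answer: meepssexsses

Derivation:
After op 1 (add_cursor(1)): buffer="mpxs" (len 4), cursors c1@1 c4@1 c2@2 c3@4, authorship ....
After op 2 (insert('e')): buffer="meepexse" (len 8), cursors c1@3 c4@3 c2@5 c3@8, authorship .14.2..3
After op 3 (move_right): buffer="meepexse" (len 8), cursors c1@4 c4@4 c2@6 c3@8, authorship .14.2..3
After op 4 (insert('s')): buffer="meepssexsses" (len 12), cursors c1@6 c4@6 c2@9 c3@12, authorship .14.142.2.33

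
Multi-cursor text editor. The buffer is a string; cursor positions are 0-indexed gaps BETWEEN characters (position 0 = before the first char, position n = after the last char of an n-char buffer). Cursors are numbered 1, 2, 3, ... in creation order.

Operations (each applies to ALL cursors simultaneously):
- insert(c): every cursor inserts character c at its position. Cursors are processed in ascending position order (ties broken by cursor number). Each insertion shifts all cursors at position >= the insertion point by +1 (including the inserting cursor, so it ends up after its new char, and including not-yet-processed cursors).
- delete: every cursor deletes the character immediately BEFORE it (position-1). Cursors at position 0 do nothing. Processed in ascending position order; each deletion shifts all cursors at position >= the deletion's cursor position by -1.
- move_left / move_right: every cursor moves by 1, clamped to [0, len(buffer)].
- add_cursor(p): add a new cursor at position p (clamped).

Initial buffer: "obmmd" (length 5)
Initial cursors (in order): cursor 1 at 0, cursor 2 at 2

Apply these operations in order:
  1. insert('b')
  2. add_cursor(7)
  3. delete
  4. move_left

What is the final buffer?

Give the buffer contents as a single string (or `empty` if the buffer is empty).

After op 1 (insert('b')): buffer="bobbmmd" (len 7), cursors c1@1 c2@4, authorship 1..2...
After op 2 (add_cursor(7)): buffer="bobbmmd" (len 7), cursors c1@1 c2@4 c3@7, authorship 1..2...
After op 3 (delete): buffer="obmm" (len 4), cursors c1@0 c2@2 c3@4, authorship ....
After op 4 (move_left): buffer="obmm" (len 4), cursors c1@0 c2@1 c3@3, authorship ....

Answer: obmm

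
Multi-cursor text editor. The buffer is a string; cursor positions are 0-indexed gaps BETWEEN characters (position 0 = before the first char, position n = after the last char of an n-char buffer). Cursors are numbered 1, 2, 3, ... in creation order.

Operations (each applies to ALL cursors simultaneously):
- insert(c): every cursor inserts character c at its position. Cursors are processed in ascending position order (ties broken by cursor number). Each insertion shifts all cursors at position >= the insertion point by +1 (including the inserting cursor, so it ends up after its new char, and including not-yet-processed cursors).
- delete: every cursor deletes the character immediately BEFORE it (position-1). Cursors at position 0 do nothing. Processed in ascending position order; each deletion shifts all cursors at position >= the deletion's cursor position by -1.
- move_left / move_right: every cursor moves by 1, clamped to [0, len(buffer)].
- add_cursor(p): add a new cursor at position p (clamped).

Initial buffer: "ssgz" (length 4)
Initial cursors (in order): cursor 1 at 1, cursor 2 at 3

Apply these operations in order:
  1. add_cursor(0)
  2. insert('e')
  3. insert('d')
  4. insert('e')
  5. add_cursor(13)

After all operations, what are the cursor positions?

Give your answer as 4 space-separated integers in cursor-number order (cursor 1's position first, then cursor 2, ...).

Answer: 7 12 3 13

Derivation:
After op 1 (add_cursor(0)): buffer="ssgz" (len 4), cursors c3@0 c1@1 c2@3, authorship ....
After op 2 (insert('e')): buffer="esesgez" (len 7), cursors c3@1 c1@3 c2@6, authorship 3.1..2.
After op 3 (insert('d')): buffer="edsedsgedz" (len 10), cursors c3@2 c1@5 c2@9, authorship 33.11..22.
After op 4 (insert('e')): buffer="edesedesgedez" (len 13), cursors c3@3 c1@7 c2@12, authorship 333.111..222.
After op 5 (add_cursor(13)): buffer="edesedesgedez" (len 13), cursors c3@3 c1@7 c2@12 c4@13, authorship 333.111..222.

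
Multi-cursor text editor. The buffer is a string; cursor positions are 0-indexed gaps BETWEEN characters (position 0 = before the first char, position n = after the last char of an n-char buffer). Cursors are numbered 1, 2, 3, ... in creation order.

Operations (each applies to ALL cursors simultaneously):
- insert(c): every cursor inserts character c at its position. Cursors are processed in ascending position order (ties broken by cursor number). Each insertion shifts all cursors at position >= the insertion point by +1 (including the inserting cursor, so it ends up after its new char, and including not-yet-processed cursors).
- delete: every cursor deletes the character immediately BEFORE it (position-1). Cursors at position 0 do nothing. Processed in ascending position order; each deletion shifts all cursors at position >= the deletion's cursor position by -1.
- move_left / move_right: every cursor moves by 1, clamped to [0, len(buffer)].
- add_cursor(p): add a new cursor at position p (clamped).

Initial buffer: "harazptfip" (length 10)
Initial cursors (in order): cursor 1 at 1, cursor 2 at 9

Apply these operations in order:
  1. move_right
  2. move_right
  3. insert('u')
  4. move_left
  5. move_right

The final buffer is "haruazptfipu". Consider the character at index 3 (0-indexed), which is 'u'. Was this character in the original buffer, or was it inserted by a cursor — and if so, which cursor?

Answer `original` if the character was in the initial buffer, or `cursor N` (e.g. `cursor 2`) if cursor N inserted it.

After op 1 (move_right): buffer="harazptfip" (len 10), cursors c1@2 c2@10, authorship ..........
After op 2 (move_right): buffer="harazptfip" (len 10), cursors c1@3 c2@10, authorship ..........
After op 3 (insert('u')): buffer="haruazptfipu" (len 12), cursors c1@4 c2@12, authorship ...1.......2
After op 4 (move_left): buffer="haruazptfipu" (len 12), cursors c1@3 c2@11, authorship ...1.......2
After op 5 (move_right): buffer="haruazptfipu" (len 12), cursors c1@4 c2@12, authorship ...1.......2
Authorship (.=original, N=cursor N): . . . 1 . . . . . . . 2
Index 3: author = 1

Answer: cursor 1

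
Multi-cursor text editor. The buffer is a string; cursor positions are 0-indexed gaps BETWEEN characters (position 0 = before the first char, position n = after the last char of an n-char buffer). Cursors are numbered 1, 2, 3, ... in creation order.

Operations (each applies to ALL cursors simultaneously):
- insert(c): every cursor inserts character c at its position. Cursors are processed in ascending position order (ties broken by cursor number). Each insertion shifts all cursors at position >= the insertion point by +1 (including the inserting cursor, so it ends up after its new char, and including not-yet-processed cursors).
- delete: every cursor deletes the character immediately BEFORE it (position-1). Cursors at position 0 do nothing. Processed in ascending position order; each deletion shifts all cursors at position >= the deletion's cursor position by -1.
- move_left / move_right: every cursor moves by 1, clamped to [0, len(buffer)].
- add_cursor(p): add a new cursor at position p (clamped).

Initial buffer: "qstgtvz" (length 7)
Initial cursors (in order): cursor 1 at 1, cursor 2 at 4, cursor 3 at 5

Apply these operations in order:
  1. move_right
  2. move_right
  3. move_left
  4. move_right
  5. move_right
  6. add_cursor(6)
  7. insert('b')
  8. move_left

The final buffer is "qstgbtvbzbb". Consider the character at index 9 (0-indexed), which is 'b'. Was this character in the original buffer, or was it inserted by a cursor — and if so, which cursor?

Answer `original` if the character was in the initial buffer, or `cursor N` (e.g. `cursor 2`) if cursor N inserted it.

Answer: cursor 2

Derivation:
After op 1 (move_right): buffer="qstgtvz" (len 7), cursors c1@2 c2@5 c3@6, authorship .......
After op 2 (move_right): buffer="qstgtvz" (len 7), cursors c1@3 c2@6 c3@7, authorship .......
After op 3 (move_left): buffer="qstgtvz" (len 7), cursors c1@2 c2@5 c3@6, authorship .......
After op 4 (move_right): buffer="qstgtvz" (len 7), cursors c1@3 c2@6 c3@7, authorship .......
After op 5 (move_right): buffer="qstgtvz" (len 7), cursors c1@4 c2@7 c3@7, authorship .......
After op 6 (add_cursor(6)): buffer="qstgtvz" (len 7), cursors c1@4 c4@6 c2@7 c3@7, authorship .......
After op 7 (insert('b')): buffer="qstgbtvbzbb" (len 11), cursors c1@5 c4@8 c2@11 c3@11, authorship ....1..4.23
After op 8 (move_left): buffer="qstgbtvbzbb" (len 11), cursors c1@4 c4@7 c2@10 c3@10, authorship ....1..4.23
Authorship (.=original, N=cursor N): . . . . 1 . . 4 . 2 3
Index 9: author = 2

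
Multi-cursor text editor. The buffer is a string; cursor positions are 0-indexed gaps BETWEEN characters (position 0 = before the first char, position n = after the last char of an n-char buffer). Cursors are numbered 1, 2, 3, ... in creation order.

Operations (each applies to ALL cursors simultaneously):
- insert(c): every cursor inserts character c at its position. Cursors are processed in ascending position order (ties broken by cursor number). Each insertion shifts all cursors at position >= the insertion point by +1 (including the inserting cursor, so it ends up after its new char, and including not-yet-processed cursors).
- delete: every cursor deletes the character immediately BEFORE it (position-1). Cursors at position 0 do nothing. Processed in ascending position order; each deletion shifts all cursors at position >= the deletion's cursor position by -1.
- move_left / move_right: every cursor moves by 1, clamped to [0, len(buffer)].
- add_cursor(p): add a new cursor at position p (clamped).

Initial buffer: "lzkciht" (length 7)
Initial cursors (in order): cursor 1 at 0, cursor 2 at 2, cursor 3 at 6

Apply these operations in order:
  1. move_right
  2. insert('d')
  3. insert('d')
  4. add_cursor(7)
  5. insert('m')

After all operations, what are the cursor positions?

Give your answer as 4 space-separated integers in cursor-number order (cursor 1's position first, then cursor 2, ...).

After op 1 (move_right): buffer="lzkciht" (len 7), cursors c1@1 c2@3 c3@7, authorship .......
After op 2 (insert('d')): buffer="ldzkdcihtd" (len 10), cursors c1@2 c2@5 c3@10, authorship .1..2....3
After op 3 (insert('d')): buffer="lddzkddcihtdd" (len 13), cursors c1@3 c2@7 c3@13, authorship .11..22....33
After op 4 (add_cursor(7)): buffer="lddzkddcihtdd" (len 13), cursors c1@3 c2@7 c4@7 c3@13, authorship .11..22....33
After op 5 (insert('m')): buffer="lddmzkddmmcihtddm" (len 17), cursors c1@4 c2@10 c4@10 c3@17, authorship .111..2224....333

Answer: 4 10 17 10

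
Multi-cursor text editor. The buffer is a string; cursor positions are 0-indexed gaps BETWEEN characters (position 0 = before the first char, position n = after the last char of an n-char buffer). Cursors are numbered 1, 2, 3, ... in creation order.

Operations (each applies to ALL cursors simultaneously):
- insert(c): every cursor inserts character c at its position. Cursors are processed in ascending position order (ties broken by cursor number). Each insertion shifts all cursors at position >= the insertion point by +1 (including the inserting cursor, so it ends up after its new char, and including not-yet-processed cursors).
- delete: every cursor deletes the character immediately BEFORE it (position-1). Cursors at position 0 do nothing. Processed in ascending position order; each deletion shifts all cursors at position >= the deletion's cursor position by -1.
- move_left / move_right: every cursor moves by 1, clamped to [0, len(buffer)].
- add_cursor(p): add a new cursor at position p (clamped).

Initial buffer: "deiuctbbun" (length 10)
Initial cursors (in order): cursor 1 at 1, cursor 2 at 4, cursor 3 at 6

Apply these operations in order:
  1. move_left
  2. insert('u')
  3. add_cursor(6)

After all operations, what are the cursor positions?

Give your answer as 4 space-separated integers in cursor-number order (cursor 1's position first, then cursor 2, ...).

Answer: 1 5 8 6

Derivation:
After op 1 (move_left): buffer="deiuctbbun" (len 10), cursors c1@0 c2@3 c3@5, authorship ..........
After op 2 (insert('u')): buffer="udeiuucutbbun" (len 13), cursors c1@1 c2@5 c3@8, authorship 1...2..3.....
After op 3 (add_cursor(6)): buffer="udeiuucutbbun" (len 13), cursors c1@1 c2@5 c4@6 c3@8, authorship 1...2..3.....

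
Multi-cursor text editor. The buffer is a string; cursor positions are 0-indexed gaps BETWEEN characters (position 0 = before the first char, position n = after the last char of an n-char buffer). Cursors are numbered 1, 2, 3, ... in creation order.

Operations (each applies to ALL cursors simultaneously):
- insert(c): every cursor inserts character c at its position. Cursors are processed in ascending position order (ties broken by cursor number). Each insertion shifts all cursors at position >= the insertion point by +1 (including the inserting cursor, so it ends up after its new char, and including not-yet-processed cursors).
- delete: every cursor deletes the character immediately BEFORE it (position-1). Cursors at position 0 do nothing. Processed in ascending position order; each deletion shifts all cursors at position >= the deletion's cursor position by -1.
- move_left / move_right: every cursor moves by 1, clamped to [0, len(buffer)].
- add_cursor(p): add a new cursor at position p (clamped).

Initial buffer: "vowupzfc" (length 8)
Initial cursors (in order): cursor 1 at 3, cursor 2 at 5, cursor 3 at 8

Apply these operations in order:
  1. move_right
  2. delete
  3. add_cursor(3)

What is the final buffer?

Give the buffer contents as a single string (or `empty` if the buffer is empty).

After op 1 (move_right): buffer="vowupzfc" (len 8), cursors c1@4 c2@6 c3@8, authorship ........
After op 2 (delete): buffer="vowpf" (len 5), cursors c1@3 c2@4 c3@5, authorship .....
After op 3 (add_cursor(3)): buffer="vowpf" (len 5), cursors c1@3 c4@3 c2@4 c3@5, authorship .....

Answer: vowpf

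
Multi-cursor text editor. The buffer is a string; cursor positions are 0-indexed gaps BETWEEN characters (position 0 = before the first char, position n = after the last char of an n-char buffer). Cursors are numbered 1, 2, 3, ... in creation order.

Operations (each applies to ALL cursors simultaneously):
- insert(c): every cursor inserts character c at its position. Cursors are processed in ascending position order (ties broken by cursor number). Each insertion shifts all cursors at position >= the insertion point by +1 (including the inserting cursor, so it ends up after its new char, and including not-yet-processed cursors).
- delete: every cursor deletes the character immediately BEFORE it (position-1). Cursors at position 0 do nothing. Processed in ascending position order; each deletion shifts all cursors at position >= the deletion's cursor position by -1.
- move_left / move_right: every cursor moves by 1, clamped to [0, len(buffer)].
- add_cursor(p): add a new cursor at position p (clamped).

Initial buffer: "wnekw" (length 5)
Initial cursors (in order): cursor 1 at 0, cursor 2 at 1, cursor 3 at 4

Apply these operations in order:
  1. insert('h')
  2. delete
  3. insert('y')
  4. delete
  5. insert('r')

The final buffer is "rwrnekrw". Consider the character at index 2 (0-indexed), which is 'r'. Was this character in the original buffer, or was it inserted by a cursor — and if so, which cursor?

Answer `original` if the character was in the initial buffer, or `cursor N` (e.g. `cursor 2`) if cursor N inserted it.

Answer: cursor 2

Derivation:
After op 1 (insert('h')): buffer="hwhnekhw" (len 8), cursors c1@1 c2@3 c3@7, authorship 1.2...3.
After op 2 (delete): buffer="wnekw" (len 5), cursors c1@0 c2@1 c3@4, authorship .....
After op 3 (insert('y')): buffer="ywynekyw" (len 8), cursors c1@1 c2@3 c3@7, authorship 1.2...3.
After op 4 (delete): buffer="wnekw" (len 5), cursors c1@0 c2@1 c3@4, authorship .....
After op 5 (insert('r')): buffer="rwrnekrw" (len 8), cursors c1@1 c2@3 c3@7, authorship 1.2...3.
Authorship (.=original, N=cursor N): 1 . 2 . . . 3 .
Index 2: author = 2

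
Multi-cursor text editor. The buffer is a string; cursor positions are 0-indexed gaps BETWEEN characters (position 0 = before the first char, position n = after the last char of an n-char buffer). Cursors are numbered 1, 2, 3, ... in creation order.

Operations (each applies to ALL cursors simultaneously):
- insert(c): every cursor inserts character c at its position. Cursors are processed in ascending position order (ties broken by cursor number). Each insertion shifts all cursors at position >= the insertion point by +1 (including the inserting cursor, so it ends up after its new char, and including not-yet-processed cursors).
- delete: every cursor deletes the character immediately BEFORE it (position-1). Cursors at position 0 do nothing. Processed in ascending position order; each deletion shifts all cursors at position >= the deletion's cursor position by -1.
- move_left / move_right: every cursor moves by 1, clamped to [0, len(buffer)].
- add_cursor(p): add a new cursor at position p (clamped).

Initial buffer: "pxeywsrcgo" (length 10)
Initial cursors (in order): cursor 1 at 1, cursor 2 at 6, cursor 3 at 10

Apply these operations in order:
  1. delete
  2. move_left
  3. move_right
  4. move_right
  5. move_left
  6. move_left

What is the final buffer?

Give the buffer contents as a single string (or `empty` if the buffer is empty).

After op 1 (delete): buffer="xeywrcg" (len 7), cursors c1@0 c2@4 c3@7, authorship .......
After op 2 (move_left): buffer="xeywrcg" (len 7), cursors c1@0 c2@3 c3@6, authorship .......
After op 3 (move_right): buffer="xeywrcg" (len 7), cursors c1@1 c2@4 c3@7, authorship .......
After op 4 (move_right): buffer="xeywrcg" (len 7), cursors c1@2 c2@5 c3@7, authorship .......
After op 5 (move_left): buffer="xeywrcg" (len 7), cursors c1@1 c2@4 c3@6, authorship .......
After op 6 (move_left): buffer="xeywrcg" (len 7), cursors c1@0 c2@3 c3@5, authorship .......

Answer: xeywrcg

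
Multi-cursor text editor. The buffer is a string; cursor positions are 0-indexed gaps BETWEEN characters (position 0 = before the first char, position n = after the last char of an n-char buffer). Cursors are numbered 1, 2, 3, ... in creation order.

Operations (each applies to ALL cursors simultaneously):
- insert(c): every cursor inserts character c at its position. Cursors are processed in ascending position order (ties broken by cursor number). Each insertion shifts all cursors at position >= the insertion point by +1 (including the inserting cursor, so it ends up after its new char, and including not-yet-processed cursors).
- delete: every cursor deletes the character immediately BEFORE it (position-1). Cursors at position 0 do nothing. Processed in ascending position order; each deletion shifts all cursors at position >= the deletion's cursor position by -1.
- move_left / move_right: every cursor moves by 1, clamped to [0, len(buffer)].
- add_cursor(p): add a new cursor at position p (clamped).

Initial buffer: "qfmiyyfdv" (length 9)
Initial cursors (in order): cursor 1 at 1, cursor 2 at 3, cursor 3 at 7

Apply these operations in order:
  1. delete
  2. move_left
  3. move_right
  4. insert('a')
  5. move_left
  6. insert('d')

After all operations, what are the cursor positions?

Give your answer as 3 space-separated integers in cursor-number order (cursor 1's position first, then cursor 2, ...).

After op 1 (delete): buffer="fiyydv" (len 6), cursors c1@0 c2@1 c3@4, authorship ......
After op 2 (move_left): buffer="fiyydv" (len 6), cursors c1@0 c2@0 c3@3, authorship ......
After op 3 (move_right): buffer="fiyydv" (len 6), cursors c1@1 c2@1 c3@4, authorship ......
After op 4 (insert('a')): buffer="faaiyyadv" (len 9), cursors c1@3 c2@3 c3@7, authorship .12...3..
After op 5 (move_left): buffer="faaiyyadv" (len 9), cursors c1@2 c2@2 c3@6, authorship .12...3..
After op 6 (insert('d')): buffer="faddaiyydadv" (len 12), cursors c1@4 c2@4 c3@9, authorship .1122...33..

Answer: 4 4 9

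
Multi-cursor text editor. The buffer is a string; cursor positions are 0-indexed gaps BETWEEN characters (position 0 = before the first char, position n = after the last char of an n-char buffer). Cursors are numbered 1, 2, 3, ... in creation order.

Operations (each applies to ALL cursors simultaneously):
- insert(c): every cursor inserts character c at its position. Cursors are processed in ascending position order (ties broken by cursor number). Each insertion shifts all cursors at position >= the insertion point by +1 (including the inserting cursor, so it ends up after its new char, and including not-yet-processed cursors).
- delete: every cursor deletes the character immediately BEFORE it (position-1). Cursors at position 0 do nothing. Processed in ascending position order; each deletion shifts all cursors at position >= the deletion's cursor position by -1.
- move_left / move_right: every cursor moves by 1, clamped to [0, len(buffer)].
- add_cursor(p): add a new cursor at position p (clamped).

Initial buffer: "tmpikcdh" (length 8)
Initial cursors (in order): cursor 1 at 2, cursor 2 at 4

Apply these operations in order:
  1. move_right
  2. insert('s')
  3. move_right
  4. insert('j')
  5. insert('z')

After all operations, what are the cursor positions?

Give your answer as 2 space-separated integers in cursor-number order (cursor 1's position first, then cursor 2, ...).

Answer: 7 12

Derivation:
After op 1 (move_right): buffer="tmpikcdh" (len 8), cursors c1@3 c2@5, authorship ........
After op 2 (insert('s')): buffer="tmpsikscdh" (len 10), cursors c1@4 c2@7, authorship ...1..2...
After op 3 (move_right): buffer="tmpsikscdh" (len 10), cursors c1@5 c2@8, authorship ...1..2...
After op 4 (insert('j')): buffer="tmpsijkscjdh" (len 12), cursors c1@6 c2@10, authorship ...1.1.2.2..
After op 5 (insert('z')): buffer="tmpsijzkscjzdh" (len 14), cursors c1@7 c2@12, authorship ...1.11.2.22..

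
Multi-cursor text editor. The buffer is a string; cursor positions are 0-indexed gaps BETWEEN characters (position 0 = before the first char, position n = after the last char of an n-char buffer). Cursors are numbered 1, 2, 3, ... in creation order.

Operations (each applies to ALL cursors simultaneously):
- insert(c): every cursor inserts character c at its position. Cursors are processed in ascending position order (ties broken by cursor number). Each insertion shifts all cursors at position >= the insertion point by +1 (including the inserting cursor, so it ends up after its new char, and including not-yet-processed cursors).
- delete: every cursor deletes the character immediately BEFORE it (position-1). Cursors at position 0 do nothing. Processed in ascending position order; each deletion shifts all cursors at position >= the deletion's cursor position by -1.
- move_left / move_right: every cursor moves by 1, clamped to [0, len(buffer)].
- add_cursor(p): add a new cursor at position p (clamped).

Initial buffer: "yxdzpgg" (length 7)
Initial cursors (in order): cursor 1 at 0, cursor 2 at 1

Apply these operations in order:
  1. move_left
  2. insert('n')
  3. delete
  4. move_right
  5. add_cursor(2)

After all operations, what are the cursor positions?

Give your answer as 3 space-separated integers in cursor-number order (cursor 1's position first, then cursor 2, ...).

After op 1 (move_left): buffer="yxdzpgg" (len 7), cursors c1@0 c2@0, authorship .......
After op 2 (insert('n')): buffer="nnyxdzpgg" (len 9), cursors c1@2 c2@2, authorship 12.......
After op 3 (delete): buffer="yxdzpgg" (len 7), cursors c1@0 c2@0, authorship .......
After op 4 (move_right): buffer="yxdzpgg" (len 7), cursors c1@1 c2@1, authorship .......
After op 5 (add_cursor(2)): buffer="yxdzpgg" (len 7), cursors c1@1 c2@1 c3@2, authorship .......

Answer: 1 1 2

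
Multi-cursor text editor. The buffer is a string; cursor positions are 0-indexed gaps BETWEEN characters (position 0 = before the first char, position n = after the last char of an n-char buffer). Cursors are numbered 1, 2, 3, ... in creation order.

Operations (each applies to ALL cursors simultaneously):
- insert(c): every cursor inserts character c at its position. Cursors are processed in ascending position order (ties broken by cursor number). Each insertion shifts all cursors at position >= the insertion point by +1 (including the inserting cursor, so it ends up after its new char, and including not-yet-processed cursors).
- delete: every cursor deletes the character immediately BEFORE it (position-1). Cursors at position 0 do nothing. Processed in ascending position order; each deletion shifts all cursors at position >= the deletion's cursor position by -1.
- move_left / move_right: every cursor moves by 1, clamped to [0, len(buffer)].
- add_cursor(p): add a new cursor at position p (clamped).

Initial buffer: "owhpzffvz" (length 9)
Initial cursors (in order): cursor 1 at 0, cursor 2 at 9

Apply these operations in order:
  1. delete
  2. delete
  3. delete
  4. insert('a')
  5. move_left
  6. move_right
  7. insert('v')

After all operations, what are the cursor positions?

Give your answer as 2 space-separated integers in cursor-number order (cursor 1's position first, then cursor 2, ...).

Answer: 2 10

Derivation:
After op 1 (delete): buffer="owhpzffv" (len 8), cursors c1@0 c2@8, authorship ........
After op 2 (delete): buffer="owhpzff" (len 7), cursors c1@0 c2@7, authorship .......
After op 3 (delete): buffer="owhpzf" (len 6), cursors c1@0 c2@6, authorship ......
After op 4 (insert('a')): buffer="aowhpzfa" (len 8), cursors c1@1 c2@8, authorship 1......2
After op 5 (move_left): buffer="aowhpzfa" (len 8), cursors c1@0 c2@7, authorship 1......2
After op 6 (move_right): buffer="aowhpzfa" (len 8), cursors c1@1 c2@8, authorship 1......2
After op 7 (insert('v')): buffer="avowhpzfav" (len 10), cursors c1@2 c2@10, authorship 11......22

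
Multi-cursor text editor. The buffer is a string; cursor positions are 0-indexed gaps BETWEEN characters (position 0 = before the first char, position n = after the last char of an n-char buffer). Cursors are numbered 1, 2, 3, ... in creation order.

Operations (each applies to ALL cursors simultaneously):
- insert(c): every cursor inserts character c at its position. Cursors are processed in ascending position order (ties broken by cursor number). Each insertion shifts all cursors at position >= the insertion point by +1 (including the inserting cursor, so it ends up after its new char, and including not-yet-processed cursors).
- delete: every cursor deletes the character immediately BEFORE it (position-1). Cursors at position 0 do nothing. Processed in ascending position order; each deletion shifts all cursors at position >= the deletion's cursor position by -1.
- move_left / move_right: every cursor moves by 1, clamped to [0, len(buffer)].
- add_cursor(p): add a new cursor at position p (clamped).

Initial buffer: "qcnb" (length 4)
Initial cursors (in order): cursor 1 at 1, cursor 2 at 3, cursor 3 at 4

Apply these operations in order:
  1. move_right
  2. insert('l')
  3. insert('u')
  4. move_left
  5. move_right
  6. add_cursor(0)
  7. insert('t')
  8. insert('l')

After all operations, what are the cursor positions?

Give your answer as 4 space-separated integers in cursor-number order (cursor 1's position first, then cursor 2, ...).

After op 1 (move_right): buffer="qcnb" (len 4), cursors c1@2 c2@4 c3@4, authorship ....
After op 2 (insert('l')): buffer="qclnbll" (len 7), cursors c1@3 c2@7 c3@7, authorship ..1..23
After op 3 (insert('u')): buffer="qclunblluu" (len 10), cursors c1@4 c2@10 c3@10, authorship ..11..2323
After op 4 (move_left): buffer="qclunblluu" (len 10), cursors c1@3 c2@9 c3@9, authorship ..11..2323
After op 5 (move_right): buffer="qclunblluu" (len 10), cursors c1@4 c2@10 c3@10, authorship ..11..2323
After op 6 (add_cursor(0)): buffer="qclunblluu" (len 10), cursors c4@0 c1@4 c2@10 c3@10, authorship ..11..2323
After op 7 (insert('t')): buffer="tqclutnblluutt" (len 14), cursors c4@1 c1@6 c2@14 c3@14, authorship 4..111..232323
After op 8 (insert('l')): buffer="tlqclutlnblluuttll" (len 18), cursors c4@2 c1@8 c2@18 c3@18, authorship 44..1111..23232323

Answer: 8 18 18 2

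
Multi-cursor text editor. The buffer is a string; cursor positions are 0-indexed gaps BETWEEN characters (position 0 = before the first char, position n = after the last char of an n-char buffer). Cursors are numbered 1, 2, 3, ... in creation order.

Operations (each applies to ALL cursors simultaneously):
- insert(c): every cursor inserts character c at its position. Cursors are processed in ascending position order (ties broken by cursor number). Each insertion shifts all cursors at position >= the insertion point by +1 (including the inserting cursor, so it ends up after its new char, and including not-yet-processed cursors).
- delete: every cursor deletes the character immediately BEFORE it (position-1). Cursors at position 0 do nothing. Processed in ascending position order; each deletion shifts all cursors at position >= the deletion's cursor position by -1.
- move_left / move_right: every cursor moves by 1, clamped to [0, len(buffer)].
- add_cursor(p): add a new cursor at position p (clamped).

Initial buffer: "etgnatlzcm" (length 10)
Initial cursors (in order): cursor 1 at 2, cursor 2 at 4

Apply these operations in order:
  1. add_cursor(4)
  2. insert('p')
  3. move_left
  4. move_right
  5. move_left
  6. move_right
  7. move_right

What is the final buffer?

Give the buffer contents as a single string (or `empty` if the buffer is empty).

After op 1 (add_cursor(4)): buffer="etgnatlzcm" (len 10), cursors c1@2 c2@4 c3@4, authorship ..........
After op 2 (insert('p')): buffer="etpgnppatlzcm" (len 13), cursors c1@3 c2@7 c3@7, authorship ..1..23......
After op 3 (move_left): buffer="etpgnppatlzcm" (len 13), cursors c1@2 c2@6 c3@6, authorship ..1..23......
After op 4 (move_right): buffer="etpgnppatlzcm" (len 13), cursors c1@3 c2@7 c3@7, authorship ..1..23......
After op 5 (move_left): buffer="etpgnppatlzcm" (len 13), cursors c1@2 c2@6 c3@6, authorship ..1..23......
After op 6 (move_right): buffer="etpgnppatlzcm" (len 13), cursors c1@3 c2@7 c3@7, authorship ..1..23......
After op 7 (move_right): buffer="etpgnppatlzcm" (len 13), cursors c1@4 c2@8 c3@8, authorship ..1..23......

Answer: etpgnppatlzcm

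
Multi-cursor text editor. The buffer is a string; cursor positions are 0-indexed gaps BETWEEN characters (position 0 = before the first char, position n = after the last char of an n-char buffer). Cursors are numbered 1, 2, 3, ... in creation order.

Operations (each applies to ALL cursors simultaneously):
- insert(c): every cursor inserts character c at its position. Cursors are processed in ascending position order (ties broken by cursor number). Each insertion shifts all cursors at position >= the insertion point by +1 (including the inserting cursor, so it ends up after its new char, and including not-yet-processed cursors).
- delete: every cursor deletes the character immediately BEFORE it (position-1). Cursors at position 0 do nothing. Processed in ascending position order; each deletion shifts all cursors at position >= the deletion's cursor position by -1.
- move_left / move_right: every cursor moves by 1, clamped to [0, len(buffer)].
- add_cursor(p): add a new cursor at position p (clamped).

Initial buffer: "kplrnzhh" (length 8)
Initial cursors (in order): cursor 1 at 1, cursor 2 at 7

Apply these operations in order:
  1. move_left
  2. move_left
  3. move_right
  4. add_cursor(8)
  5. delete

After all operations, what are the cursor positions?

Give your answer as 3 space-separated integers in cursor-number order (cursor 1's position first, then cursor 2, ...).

Answer: 0 4 5

Derivation:
After op 1 (move_left): buffer="kplrnzhh" (len 8), cursors c1@0 c2@6, authorship ........
After op 2 (move_left): buffer="kplrnzhh" (len 8), cursors c1@0 c2@5, authorship ........
After op 3 (move_right): buffer="kplrnzhh" (len 8), cursors c1@1 c2@6, authorship ........
After op 4 (add_cursor(8)): buffer="kplrnzhh" (len 8), cursors c1@1 c2@6 c3@8, authorship ........
After op 5 (delete): buffer="plrnh" (len 5), cursors c1@0 c2@4 c3@5, authorship .....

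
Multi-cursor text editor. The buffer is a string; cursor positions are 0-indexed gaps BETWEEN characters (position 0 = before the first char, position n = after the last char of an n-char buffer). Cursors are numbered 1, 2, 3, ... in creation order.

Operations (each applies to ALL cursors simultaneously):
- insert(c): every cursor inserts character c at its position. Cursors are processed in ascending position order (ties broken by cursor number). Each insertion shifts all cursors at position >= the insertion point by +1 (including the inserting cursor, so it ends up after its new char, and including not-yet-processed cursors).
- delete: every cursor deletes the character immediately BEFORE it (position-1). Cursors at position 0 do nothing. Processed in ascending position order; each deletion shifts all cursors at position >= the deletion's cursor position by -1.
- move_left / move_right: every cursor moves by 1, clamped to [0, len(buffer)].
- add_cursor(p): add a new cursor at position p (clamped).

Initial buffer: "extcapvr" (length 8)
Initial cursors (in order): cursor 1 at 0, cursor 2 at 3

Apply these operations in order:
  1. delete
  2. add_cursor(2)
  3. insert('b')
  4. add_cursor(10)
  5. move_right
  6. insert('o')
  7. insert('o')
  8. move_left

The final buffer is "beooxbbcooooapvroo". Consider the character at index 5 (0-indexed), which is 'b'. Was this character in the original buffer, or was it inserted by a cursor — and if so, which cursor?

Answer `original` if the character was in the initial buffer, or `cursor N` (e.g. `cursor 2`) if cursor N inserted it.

After op 1 (delete): buffer="excapvr" (len 7), cursors c1@0 c2@2, authorship .......
After op 2 (add_cursor(2)): buffer="excapvr" (len 7), cursors c1@0 c2@2 c3@2, authorship .......
After op 3 (insert('b')): buffer="bexbbcapvr" (len 10), cursors c1@1 c2@5 c3@5, authorship 1..23.....
After op 4 (add_cursor(10)): buffer="bexbbcapvr" (len 10), cursors c1@1 c2@5 c3@5 c4@10, authorship 1..23.....
After op 5 (move_right): buffer="bexbbcapvr" (len 10), cursors c1@2 c2@6 c3@6 c4@10, authorship 1..23.....
After op 6 (insert('o')): buffer="beoxbbcooapvro" (len 14), cursors c1@3 c2@9 c3@9 c4@14, authorship 1.1.23.23....4
After op 7 (insert('o')): buffer="beooxbbcooooapvroo" (len 18), cursors c1@4 c2@12 c3@12 c4@18, authorship 1.11.23.2323....44
After op 8 (move_left): buffer="beooxbbcooooapvroo" (len 18), cursors c1@3 c2@11 c3@11 c4@17, authorship 1.11.23.2323....44
Authorship (.=original, N=cursor N): 1 . 1 1 . 2 3 . 2 3 2 3 . . . . 4 4
Index 5: author = 2

Answer: cursor 2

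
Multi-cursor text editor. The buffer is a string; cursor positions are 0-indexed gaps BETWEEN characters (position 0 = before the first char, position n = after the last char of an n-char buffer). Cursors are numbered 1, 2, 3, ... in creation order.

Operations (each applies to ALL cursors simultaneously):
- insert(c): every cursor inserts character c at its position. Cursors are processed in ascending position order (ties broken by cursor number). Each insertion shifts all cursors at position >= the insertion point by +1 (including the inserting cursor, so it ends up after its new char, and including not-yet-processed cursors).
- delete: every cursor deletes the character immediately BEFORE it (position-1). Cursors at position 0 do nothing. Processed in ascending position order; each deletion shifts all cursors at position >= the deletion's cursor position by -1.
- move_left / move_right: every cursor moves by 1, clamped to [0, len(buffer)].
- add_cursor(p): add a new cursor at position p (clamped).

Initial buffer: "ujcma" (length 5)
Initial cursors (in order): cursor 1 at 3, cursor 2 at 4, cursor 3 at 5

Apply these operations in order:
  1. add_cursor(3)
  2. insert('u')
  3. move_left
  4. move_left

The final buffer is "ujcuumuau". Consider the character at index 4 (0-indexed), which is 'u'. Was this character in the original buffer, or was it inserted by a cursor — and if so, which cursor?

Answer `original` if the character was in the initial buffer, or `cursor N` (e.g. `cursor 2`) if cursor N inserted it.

Answer: cursor 4

Derivation:
After op 1 (add_cursor(3)): buffer="ujcma" (len 5), cursors c1@3 c4@3 c2@4 c3@5, authorship .....
After op 2 (insert('u')): buffer="ujcuumuau" (len 9), cursors c1@5 c4@5 c2@7 c3@9, authorship ...14.2.3
After op 3 (move_left): buffer="ujcuumuau" (len 9), cursors c1@4 c4@4 c2@6 c3@8, authorship ...14.2.3
After op 4 (move_left): buffer="ujcuumuau" (len 9), cursors c1@3 c4@3 c2@5 c3@7, authorship ...14.2.3
Authorship (.=original, N=cursor N): . . . 1 4 . 2 . 3
Index 4: author = 4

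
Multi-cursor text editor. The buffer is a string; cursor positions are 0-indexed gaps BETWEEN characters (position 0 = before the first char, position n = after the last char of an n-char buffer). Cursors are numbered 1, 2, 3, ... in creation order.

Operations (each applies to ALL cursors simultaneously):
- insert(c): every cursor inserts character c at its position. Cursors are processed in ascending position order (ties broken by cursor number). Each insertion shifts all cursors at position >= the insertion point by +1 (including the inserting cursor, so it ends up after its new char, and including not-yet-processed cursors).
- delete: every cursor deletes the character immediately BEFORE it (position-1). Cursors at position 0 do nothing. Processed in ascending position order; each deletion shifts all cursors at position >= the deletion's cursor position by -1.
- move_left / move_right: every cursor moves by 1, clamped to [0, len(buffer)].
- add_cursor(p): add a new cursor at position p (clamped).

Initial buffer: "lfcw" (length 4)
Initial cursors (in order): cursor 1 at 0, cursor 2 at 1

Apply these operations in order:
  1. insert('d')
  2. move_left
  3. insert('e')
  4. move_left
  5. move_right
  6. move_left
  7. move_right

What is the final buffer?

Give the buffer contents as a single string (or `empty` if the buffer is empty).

After op 1 (insert('d')): buffer="dldfcw" (len 6), cursors c1@1 c2@3, authorship 1.2...
After op 2 (move_left): buffer="dldfcw" (len 6), cursors c1@0 c2@2, authorship 1.2...
After op 3 (insert('e')): buffer="edledfcw" (len 8), cursors c1@1 c2@4, authorship 11.22...
After op 4 (move_left): buffer="edledfcw" (len 8), cursors c1@0 c2@3, authorship 11.22...
After op 5 (move_right): buffer="edledfcw" (len 8), cursors c1@1 c2@4, authorship 11.22...
After op 6 (move_left): buffer="edledfcw" (len 8), cursors c1@0 c2@3, authorship 11.22...
After op 7 (move_right): buffer="edledfcw" (len 8), cursors c1@1 c2@4, authorship 11.22...

Answer: edledfcw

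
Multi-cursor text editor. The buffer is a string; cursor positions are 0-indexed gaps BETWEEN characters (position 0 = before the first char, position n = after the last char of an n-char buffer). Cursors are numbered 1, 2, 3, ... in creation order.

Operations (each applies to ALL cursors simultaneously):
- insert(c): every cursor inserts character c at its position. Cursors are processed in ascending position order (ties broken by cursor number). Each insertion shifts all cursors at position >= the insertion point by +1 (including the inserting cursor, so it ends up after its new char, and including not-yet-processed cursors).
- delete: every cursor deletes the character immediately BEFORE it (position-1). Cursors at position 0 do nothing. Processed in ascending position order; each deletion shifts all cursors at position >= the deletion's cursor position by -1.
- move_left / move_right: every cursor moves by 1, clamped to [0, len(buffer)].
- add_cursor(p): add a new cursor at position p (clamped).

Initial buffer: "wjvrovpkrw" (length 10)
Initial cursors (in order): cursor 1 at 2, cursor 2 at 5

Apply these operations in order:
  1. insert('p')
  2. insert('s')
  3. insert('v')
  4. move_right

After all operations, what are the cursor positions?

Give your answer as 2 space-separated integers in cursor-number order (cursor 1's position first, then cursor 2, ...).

Answer: 6 12

Derivation:
After op 1 (insert('p')): buffer="wjpvropvpkrw" (len 12), cursors c1@3 c2@7, authorship ..1...2.....
After op 2 (insert('s')): buffer="wjpsvropsvpkrw" (len 14), cursors c1@4 c2@9, authorship ..11...22.....
After op 3 (insert('v')): buffer="wjpsvvropsvvpkrw" (len 16), cursors c1@5 c2@11, authorship ..111...222.....
After op 4 (move_right): buffer="wjpsvvropsvvpkrw" (len 16), cursors c1@6 c2@12, authorship ..111...222.....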